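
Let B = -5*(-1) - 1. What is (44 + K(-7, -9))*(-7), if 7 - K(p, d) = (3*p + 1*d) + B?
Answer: -539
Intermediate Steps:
B = 4 (B = 5 - 1 = 4)
K(p, d) = 3 - d - 3*p (K(p, d) = 7 - ((3*p + 1*d) + 4) = 7 - ((3*p + d) + 4) = 7 - ((d + 3*p) + 4) = 7 - (4 + d + 3*p) = 7 + (-4 - d - 3*p) = 3 - d - 3*p)
(44 + K(-7, -9))*(-7) = (44 + (3 - 1*(-9) - 3*(-7)))*(-7) = (44 + (3 + 9 + 21))*(-7) = (44 + 33)*(-7) = 77*(-7) = -539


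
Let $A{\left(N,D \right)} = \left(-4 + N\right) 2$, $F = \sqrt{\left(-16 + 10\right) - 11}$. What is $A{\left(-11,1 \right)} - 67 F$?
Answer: $-30 - 67 i \sqrt{17} \approx -30.0 - 276.25 i$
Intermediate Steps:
$F = i \sqrt{17}$ ($F = \sqrt{-6 - 11} = \sqrt{-17} = i \sqrt{17} \approx 4.1231 i$)
$A{\left(N,D \right)} = -8 + 2 N$
$A{\left(-11,1 \right)} - 67 F = \left(-8 + 2 \left(-11\right)\right) - 67 i \sqrt{17} = \left(-8 - 22\right) - 67 i \sqrt{17} = -30 - 67 i \sqrt{17}$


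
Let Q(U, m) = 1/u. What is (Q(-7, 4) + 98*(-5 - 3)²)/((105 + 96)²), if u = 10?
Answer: 6969/44890 ≈ 0.15525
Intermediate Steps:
Q(U, m) = ⅒ (Q(U, m) = 1/10 = ⅒)
(Q(-7, 4) + 98*(-5 - 3)²)/((105 + 96)²) = (⅒ + 98*(-5 - 3)²)/((105 + 96)²) = (⅒ + 98*(-8)²)/(201²) = (⅒ + 98*64)/40401 = (⅒ + 6272)*(1/40401) = (62721/10)*(1/40401) = 6969/44890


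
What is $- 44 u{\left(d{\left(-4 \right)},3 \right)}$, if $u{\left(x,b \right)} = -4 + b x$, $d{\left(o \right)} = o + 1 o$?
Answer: $1232$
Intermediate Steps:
$d{\left(o \right)} = 2 o$ ($d{\left(o \right)} = o + o = 2 o$)
$- 44 u{\left(d{\left(-4 \right)},3 \right)} = - 44 \left(-4 + 3 \cdot 2 \left(-4\right)\right) = - 44 \left(-4 + 3 \left(-8\right)\right) = - 44 \left(-4 - 24\right) = \left(-44\right) \left(-28\right) = 1232$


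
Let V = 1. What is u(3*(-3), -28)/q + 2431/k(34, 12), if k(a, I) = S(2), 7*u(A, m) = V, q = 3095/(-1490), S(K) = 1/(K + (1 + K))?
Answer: 52667317/4333 ≈ 12155.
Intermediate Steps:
S(K) = 1/(1 + 2*K)
q = -619/298 (q = 3095*(-1/1490) = -619/298 ≈ -2.0772)
u(A, m) = ⅐ (u(A, m) = (⅐)*1 = ⅐)
k(a, I) = ⅕ (k(a, I) = 1/(1 + 2*2) = 1/(1 + 4) = 1/5 = ⅕)
u(3*(-3), -28)/q + 2431/k(34, 12) = 1/(7*(-619/298)) + 2431/(⅕) = (⅐)*(-298/619) + 2431*5 = -298/4333 + 12155 = 52667317/4333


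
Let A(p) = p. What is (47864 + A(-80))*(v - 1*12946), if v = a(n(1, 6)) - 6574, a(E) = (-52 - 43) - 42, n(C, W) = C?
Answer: -939290088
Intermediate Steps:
a(E) = -137 (a(E) = -95 - 42 = -137)
v = -6711 (v = -137 - 6574 = -6711)
(47864 + A(-80))*(v - 1*12946) = (47864 - 80)*(-6711 - 1*12946) = 47784*(-6711 - 12946) = 47784*(-19657) = -939290088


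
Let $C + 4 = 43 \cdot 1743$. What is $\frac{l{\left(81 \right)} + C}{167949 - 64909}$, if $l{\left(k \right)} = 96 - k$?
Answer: $\frac{937}{1288} \approx 0.72748$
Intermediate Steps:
$C = 74945$ ($C = -4 + 43 \cdot 1743 = -4 + 74949 = 74945$)
$\frac{l{\left(81 \right)} + C}{167949 - 64909} = \frac{\left(96 - 81\right) + 74945}{167949 - 64909} = \frac{\left(96 - 81\right) + 74945}{103040} = \left(15 + 74945\right) \frac{1}{103040} = 74960 \cdot \frac{1}{103040} = \frac{937}{1288}$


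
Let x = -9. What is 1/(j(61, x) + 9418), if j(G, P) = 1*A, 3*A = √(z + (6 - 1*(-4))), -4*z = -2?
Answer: 56508/532192337 - √42/532192337 ≈ 0.00010617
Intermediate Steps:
z = ½ (z = -¼*(-2) = ½ ≈ 0.50000)
A = √42/6 (A = √(½ + (6 - 1*(-4)))/3 = √(½ + (6 + 4))/3 = √(½ + 10)/3 = √(21/2)/3 = (√42/2)/3 = √42/6 ≈ 1.0801)
j(G, P) = √42/6 (j(G, P) = 1*(√42/6) = √42/6)
1/(j(61, x) + 9418) = 1/(√42/6 + 9418) = 1/(9418 + √42/6)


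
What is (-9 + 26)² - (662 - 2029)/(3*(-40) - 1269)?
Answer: 400054/1389 ≈ 288.02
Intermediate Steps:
(-9 + 26)² - (662 - 2029)/(3*(-40) - 1269) = 17² - (-1367)/(-120 - 1269) = 289 - (-1367)/(-1389) = 289 - (-1367)*(-1)/1389 = 289 - 1*1367/1389 = 289 - 1367/1389 = 400054/1389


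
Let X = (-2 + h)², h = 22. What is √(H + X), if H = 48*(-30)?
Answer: 4*I*√65 ≈ 32.249*I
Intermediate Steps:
H = -1440
X = 400 (X = (-2 + 22)² = 20² = 400)
√(H + X) = √(-1440 + 400) = √(-1040) = 4*I*√65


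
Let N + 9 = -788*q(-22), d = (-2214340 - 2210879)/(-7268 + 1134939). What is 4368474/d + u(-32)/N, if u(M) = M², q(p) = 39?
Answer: -1869584729914670/1679452559 ≈ -1.1132e+6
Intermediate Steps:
d = -4425219/1127671 ≈ -3.9242
N = -30741 (N = -9 - 788*39 = -9 - 30732 = -30741)
4368474/d + u(-32)/N = 4368474/(-4425219/1127671) + (-32)²/(-30741) = 4368474*(-1127671/4425219) + 1024*(-1/30741) = -547355716006/491691 - 1024/30741 = -1869584729914670/1679452559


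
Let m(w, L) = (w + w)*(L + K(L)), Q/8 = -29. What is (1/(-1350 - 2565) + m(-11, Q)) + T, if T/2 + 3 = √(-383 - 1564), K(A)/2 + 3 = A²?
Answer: -9251246791/3915 + 2*I*√1947 ≈ -2.363e+6 + 88.25*I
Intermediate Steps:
K(A) = -6 + 2*A²
Q = -232 (Q = 8*(-29) = -232)
m(w, L) = 2*w*(-6 + L + 2*L²) (m(w, L) = (w + w)*(L + (-6 + 2*L²)) = (2*w)*(-6 + L + 2*L²) = 2*w*(-6 + L + 2*L²))
T = -6 + 2*I*√1947 (T = -6 + 2*√(-383 - 1564) = -6 + 2*√(-1947) = -6 + 2*(I*√1947) = -6 + 2*I*√1947 ≈ -6.0 + 88.25*I)
(1/(-1350 - 2565) + m(-11, Q)) + T = (1/(-1350 - 2565) + 2*(-11)*(-6 - 232 + 2*(-232)²)) + (-6 + 2*I*√1947) = (1/(-3915) + 2*(-11)*(-6 - 232 + 2*53824)) + (-6 + 2*I*√1947) = (-1/3915 + 2*(-11)*(-6 - 232 + 107648)) + (-6 + 2*I*√1947) = (-1/3915 + 2*(-11)*107410) + (-6 + 2*I*√1947) = (-1/3915 - 2363020) + (-6 + 2*I*√1947) = -9251223301/3915 + (-6 + 2*I*√1947) = -9251246791/3915 + 2*I*√1947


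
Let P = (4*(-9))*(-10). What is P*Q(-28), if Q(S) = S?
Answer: -10080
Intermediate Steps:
P = 360 (P = -36*(-10) = 360)
P*Q(-28) = 360*(-28) = -10080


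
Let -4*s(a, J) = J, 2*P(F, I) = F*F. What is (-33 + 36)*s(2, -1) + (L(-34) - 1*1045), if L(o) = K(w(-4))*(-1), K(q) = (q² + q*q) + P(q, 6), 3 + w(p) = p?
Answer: -4667/4 ≈ -1166.8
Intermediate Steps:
P(F, I) = F²/2 (P(F, I) = (F*F)/2 = F²/2)
w(p) = -3 + p
s(a, J) = -J/4
K(q) = 5*q²/2 (K(q) = (q² + q*q) + q²/2 = (q² + q²) + q²/2 = 2*q² + q²/2 = 5*q²/2)
L(o) = -245/2 (L(o) = (5*(-3 - 4)²/2)*(-1) = ((5/2)*(-7)²)*(-1) = ((5/2)*49)*(-1) = (245/2)*(-1) = -245/2)
(-33 + 36)*s(2, -1) + (L(-34) - 1*1045) = (-33 + 36)*(-¼*(-1)) + (-245/2 - 1*1045) = 3*(¼) + (-245/2 - 1045) = ¾ - 2335/2 = -4667/4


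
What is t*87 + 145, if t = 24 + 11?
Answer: 3190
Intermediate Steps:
t = 35
t*87 + 145 = 35*87 + 145 = 3045 + 145 = 3190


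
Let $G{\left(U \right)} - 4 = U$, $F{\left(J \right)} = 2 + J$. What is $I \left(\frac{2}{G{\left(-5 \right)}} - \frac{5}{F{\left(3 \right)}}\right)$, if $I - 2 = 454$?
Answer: $-1368$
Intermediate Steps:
$G{\left(U \right)} = 4 + U$
$I = 456$ ($I = 2 + 454 = 456$)
$I \left(\frac{2}{G{\left(-5 \right)}} - \frac{5}{F{\left(3 \right)}}\right) = 456 \left(\frac{2}{4 - 5} - \frac{5}{2 + 3}\right) = 456 \left(\frac{2}{-1} - \frac{5}{5}\right) = 456 \left(2 \left(-1\right) - 1\right) = 456 \left(-2 - 1\right) = 456 \left(-3\right) = -1368$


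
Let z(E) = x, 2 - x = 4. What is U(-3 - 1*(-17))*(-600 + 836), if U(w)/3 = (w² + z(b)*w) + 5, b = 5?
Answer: 122484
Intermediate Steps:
x = -2 (x = 2 - 1*4 = 2 - 4 = -2)
z(E) = -2
U(w) = 15 - 6*w + 3*w² (U(w) = 3*((w² - 2*w) + 5) = 3*(5 + w² - 2*w) = 15 - 6*w + 3*w²)
U(-3 - 1*(-17))*(-600 + 836) = (15 - 6*(-3 - 1*(-17)) + 3*(-3 - 1*(-17))²)*(-600 + 836) = (15 - 6*(-3 + 17) + 3*(-3 + 17)²)*236 = (15 - 6*14 + 3*14²)*236 = (15 - 84 + 3*196)*236 = (15 - 84 + 588)*236 = 519*236 = 122484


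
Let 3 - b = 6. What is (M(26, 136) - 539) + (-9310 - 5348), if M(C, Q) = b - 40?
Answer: -15240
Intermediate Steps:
b = -3 (b = 3 - 1*6 = 3 - 6 = -3)
M(C, Q) = -43 (M(C, Q) = -3 - 40 = -43)
(M(26, 136) - 539) + (-9310 - 5348) = (-43 - 539) + (-9310 - 5348) = -582 - 14658 = -15240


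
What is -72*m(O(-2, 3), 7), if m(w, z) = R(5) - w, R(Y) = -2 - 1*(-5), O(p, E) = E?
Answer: 0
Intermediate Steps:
R(Y) = 3 (R(Y) = -2 + 5 = 3)
m(w, z) = 3 - w
-72*m(O(-2, 3), 7) = -72*(3 - 1*3) = -72*(3 - 3) = -72*0 = 0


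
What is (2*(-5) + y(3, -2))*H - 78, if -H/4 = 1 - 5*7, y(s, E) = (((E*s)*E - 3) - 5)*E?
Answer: -2526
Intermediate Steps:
y(s, E) = E*(-8 + s*E**2) (y(s, E) = ((s*E**2 - 3) - 5)*E = ((-3 + s*E**2) - 5)*E = (-8 + s*E**2)*E = E*(-8 + s*E**2))
H = 136 (H = -4*(1 - 5*7) = -4*(1 - 35) = -4*(-34) = 136)
(2*(-5) + y(3, -2))*H - 78 = (2*(-5) - 2*(-8 + 3*(-2)**2))*136 - 78 = (-10 - 2*(-8 + 3*4))*136 - 78 = (-10 - 2*(-8 + 12))*136 - 78 = (-10 - 2*4)*136 - 78 = (-10 - 8)*136 - 78 = -18*136 - 78 = -2448 - 78 = -2526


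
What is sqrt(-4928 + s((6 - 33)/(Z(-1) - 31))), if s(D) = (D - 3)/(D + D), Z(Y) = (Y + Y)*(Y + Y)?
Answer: I*sqrt(4929) ≈ 70.207*I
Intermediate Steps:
Z(Y) = 4*Y**2 (Z(Y) = (2*Y)*(2*Y) = 4*Y**2)
s(D) = (-3 + D)/(2*D) (s(D) = (-3 + D)/((2*D)) = (-3 + D)*(1/(2*D)) = (-3 + D)/(2*D))
sqrt(-4928 + s((6 - 33)/(Z(-1) - 31))) = sqrt(-4928 + (-3 + (6 - 33)/(4*(-1)**2 - 31))/(2*(((6 - 33)/(4*(-1)**2 - 31))))) = sqrt(-4928 + (-3 - 27/(4*1 - 31))/(2*((-27/(4*1 - 31))))) = sqrt(-4928 + (-3 - 27/(4 - 31))/(2*((-27/(4 - 31))))) = sqrt(-4928 + (-3 - 27/(-27))/(2*((-27/(-27))))) = sqrt(-4928 + (-3 - 27*(-1/27))/(2*((-27*(-1/27))))) = sqrt(-4928 + (1/2)*(-3 + 1)/1) = sqrt(-4928 + (1/2)*1*(-2)) = sqrt(-4928 - 1) = sqrt(-4929) = I*sqrt(4929)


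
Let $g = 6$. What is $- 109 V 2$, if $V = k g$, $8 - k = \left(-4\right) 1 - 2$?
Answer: $-18312$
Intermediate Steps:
$k = 14$ ($k = 8 - \left(\left(-4\right) 1 - 2\right) = 8 - \left(-4 - 2\right) = 8 - -6 = 8 + 6 = 14$)
$V = 84$ ($V = 14 \cdot 6 = 84$)
$- 109 V 2 = \left(-109\right) 84 \cdot 2 = \left(-9156\right) 2 = -18312$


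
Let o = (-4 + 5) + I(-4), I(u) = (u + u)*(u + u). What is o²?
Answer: 4225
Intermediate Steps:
I(u) = 4*u² (I(u) = (2*u)*(2*u) = 4*u²)
o = 65 (o = (-4 + 5) + 4*(-4)² = 1 + 4*16 = 1 + 64 = 65)
o² = 65² = 4225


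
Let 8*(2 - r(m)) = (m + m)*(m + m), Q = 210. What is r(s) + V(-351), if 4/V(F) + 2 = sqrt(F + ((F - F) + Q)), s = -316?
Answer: -7239278/145 - 4*I*sqrt(141)/145 ≈ -49926.0 - 0.32757*I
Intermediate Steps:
r(m) = 2 - m**2/2 (r(m) = 2 - (m + m)*(m + m)/8 = 2 - 2*m*2*m/8 = 2 - m**2/2)
V(F) = 4/(-2 + sqrt(210 + F)) (V(F) = 4/(-2 + sqrt(F + ((F - F) + 210))) = 4/(-2 + sqrt(F + (0 + 210))) = 4/(-2 + sqrt(F + 210)) = 4/(-2 + sqrt(210 + F)))
r(s) + V(-351) = (2 - 1/2*(-316)**2) + 4/(-2 + sqrt(210 - 351)) = (2 - 1/2*99856) + 4/(-2 + sqrt(-141)) = (2 - 49928) + 4/(-2 + I*sqrt(141)) = -49926 + 4/(-2 + I*sqrt(141))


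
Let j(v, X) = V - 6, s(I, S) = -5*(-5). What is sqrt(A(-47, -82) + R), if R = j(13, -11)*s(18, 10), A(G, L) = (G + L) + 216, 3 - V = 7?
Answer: I*sqrt(163) ≈ 12.767*I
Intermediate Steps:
V = -4 (V = 3 - 1*7 = 3 - 7 = -4)
A(G, L) = 216 + G + L
s(I, S) = 25
j(v, X) = -10 (j(v, X) = -4 - 6 = -10)
R = -250 (R = -10*25 = -250)
sqrt(A(-47, -82) + R) = sqrt((216 - 47 - 82) - 250) = sqrt(87 - 250) = sqrt(-163) = I*sqrt(163)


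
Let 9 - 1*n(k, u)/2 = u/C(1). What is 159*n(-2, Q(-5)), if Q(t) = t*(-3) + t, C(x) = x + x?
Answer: 1272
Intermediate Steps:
C(x) = 2*x
Q(t) = -2*t (Q(t) = -3*t + t = -2*t)
n(k, u) = 18 - u (n(k, u) = 18 - 2*u/(2*1) = 18 - 2*u/2 = 18 - u)
159*n(-2, Q(-5)) = 159*(18 - (-2)*(-5)) = 159*(18 - 1*10) = 159*(18 - 10) = 159*8 = 1272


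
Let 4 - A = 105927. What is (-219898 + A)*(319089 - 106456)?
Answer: -69280296693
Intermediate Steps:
A = -105923 (A = 4 - 1*105927 = 4 - 105927 = -105923)
(-219898 + A)*(319089 - 106456) = (-219898 - 105923)*(319089 - 106456) = -325821*212633 = -69280296693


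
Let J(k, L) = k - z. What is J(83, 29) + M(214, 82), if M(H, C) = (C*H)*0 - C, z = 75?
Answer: -74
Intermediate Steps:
J(k, L) = -75 + k (J(k, L) = k - 1*75 = k - 75 = -75 + k)
M(H, C) = -C (M(H, C) = 0 - C = -C)
J(83, 29) + M(214, 82) = (-75 + 83) - 1*82 = 8 - 82 = -74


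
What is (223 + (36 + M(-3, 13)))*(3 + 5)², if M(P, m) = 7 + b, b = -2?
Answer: 16896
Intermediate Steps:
M(P, m) = 5 (M(P, m) = 7 - 2 = 5)
(223 + (36 + M(-3, 13)))*(3 + 5)² = (223 + (36 + 5))*(3 + 5)² = (223 + 41)*8² = 264*64 = 16896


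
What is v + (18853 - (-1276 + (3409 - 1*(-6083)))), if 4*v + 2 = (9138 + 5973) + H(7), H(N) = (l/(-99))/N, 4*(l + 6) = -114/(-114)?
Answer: 159825227/11088 ≈ 14414.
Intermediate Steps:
l = -23/4 (l = -6 + (-114/(-114))/4 = -6 + (-114*(-1/114))/4 = -6 + (¼)*1 = -6 + ¼ = -23/4 ≈ -5.7500)
H(N) = 23/(396*N) (H(N) = (-23/4/(-99))/N = (-23/4*(-1/99))/N = 23/(396*N))
v = 41882171/11088 (v = -½ + ((9138 + 5973) + (23/396)/7)/4 = -½ + (15111 + (23/396)*(⅐))/4 = -½ + (15111 + 23/2772)/4 = -½ + (¼)*(41887715/2772) = -½ + 41887715/11088 = 41882171/11088 ≈ 3777.3)
v + (18853 - (-1276 + (3409 - 1*(-6083)))) = 41882171/11088 + (18853 - (-1276 + (3409 - 1*(-6083)))) = 41882171/11088 + (18853 - (-1276 + (3409 + 6083))) = 41882171/11088 + (18853 - (-1276 + 9492)) = 41882171/11088 + (18853 - 1*8216) = 41882171/11088 + (18853 - 8216) = 41882171/11088 + 10637 = 159825227/11088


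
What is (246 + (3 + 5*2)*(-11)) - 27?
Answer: 76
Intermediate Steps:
(246 + (3 + 5*2)*(-11)) - 27 = (246 + (3 + 10)*(-11)) - 27 = (246 + 13*(-11)) - 27 = (246 - 143) - 27 = 103 - 27 = 76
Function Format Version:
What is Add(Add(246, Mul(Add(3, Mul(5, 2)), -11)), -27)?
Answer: 76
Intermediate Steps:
Add(Add(246, Mul(Add(3, Mul(5, 2)), -11)), -27) = Add(Add(246, Mul(Add(3, 10), -11)), -27) = Add(Add(246, Mul(13, -11)), -27) = Add(Add(246, -143), -27) = Add(103, -27) = 76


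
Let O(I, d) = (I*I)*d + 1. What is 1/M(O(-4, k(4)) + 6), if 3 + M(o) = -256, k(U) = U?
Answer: -1/259 ≈ -0.0038610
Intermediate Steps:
O(I, d) = 1 + d*I**2 (O(I, d) = I**2*d + 1 = d*I**2 + 1 = 1 + d*I**2)
M(o) = -259 (M(o) = -3 - 256 = -259)
1/M(O(-4, k(4)) + 6) = 1/(-259) = -1/259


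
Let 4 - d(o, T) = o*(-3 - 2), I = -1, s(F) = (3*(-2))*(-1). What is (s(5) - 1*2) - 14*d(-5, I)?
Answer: 298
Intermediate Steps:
s(F) = 6 (s(F) = -6*(-1) = 6)
d(o, T) = 4 + 5*o (d(o, T) = 4 - o*(-3 - 2) = 4 - o*(-5) = 4 - (-5)*o = 4 + 5*o)
(s(5) - 1*2) - 14*d(-5, I) = (6 - 1*2) - 14*(4 + 5*(-5)) = (6 - 2) - 14*(4 - 25) = 4 - 14*(-21) = 4 + 294 = 298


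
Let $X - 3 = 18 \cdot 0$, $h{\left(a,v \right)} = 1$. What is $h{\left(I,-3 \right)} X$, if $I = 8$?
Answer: $3$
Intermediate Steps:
$X = 3$ ($X = 3 + 18 \cdot 0 = 3 + 0 = 3$)
$h{\left(I,-3 \right)} X = 1 \cdot 3 = 3$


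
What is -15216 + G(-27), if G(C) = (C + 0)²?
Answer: -14487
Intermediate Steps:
G(C) = C²
-15216 + G(-27) = -15216 + (-27)² = -15216 + 729 = -14487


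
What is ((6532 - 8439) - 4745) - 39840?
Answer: -46492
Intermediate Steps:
((6532 - 8439) - 4745) - 39840 = (-1907 - 4745) - 39840 = -6652 - 39840 = -46492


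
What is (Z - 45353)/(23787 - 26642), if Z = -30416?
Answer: 75769/2855 ≈ 26.539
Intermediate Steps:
(Z - 45353)/(23787 - 26642) = (-30416 - 45353)/(23787 - 26642) = -75769/(-2855) = -75769*(-1/2855) = 75769/2855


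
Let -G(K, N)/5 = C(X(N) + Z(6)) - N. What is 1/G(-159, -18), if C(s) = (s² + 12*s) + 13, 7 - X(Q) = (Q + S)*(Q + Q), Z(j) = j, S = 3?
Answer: -1/1357180 ≈ -7.3682e-7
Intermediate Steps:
X(Q) = 7 - 2*Q*(3 + Q) (X(Q) = 7 - (Q + 3)*(Q + Q) = 7 - (3 + Q)*2*Q = 7 - 2*Q*(3 + Q))
C(s) = 13 + s² + 12*s
G(K, N) = -845 - 5*(13 - 6*N - 2*N²)² + 120*N² + 365*N (G(K, N) = -5*((13 + ((7 - 6*N - 2*N²) + 6)² + 12*((7 - 6*N - 2*N²) + 6)) - N) = -5*((13 + (13 - 6*N - 2*N²)² + 12*(13 - 6*N - 2*N²)) - N) = -5*((13 + (13 - 6*N - 2*N²)² + (156 - 72*N - 24*N²)) - N) = -5*((169 + (13 - 6*N - 2*N²)² - 72*N - 24*N²) - N) = -5*(169 + (13 - 6*N - 2*N²)² - 73*N - 24*N²) = -845 - 5*(13 - 6*N - 2*N²)² + 120*N² + 365*N)
1/G(-159, -18) = 1/(-1690 - 120*(-18)³ - 20*(-18)⁴ + 200*(-18)² + 1145*(-18)) = 1/(-1690 - 120*(-5832) - 20*104976 + 200*324 - 20610) = 1/(-1690 + 699840 - 2099520 + 64800 - 20610) = 1/(-1357180) = -1/1357180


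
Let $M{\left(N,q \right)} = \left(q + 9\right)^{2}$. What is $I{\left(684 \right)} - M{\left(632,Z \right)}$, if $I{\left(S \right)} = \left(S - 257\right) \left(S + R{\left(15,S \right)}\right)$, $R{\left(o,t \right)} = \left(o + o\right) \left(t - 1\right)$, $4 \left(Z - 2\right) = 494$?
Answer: $\frac{36092831}{4} \approx 9.0232 \cdot 10^{6}$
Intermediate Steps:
$Z = \frac{251}{2}$ ($Z = 2 + \frac{1}{4} \cdot 494 = 2 + \frac{247}{2} = \frac{251}{2} \approx 125.5$)
$R{\left(o,t \right)} = 2 o \left(-1 + t\right)$
$I{\left(S \right)} = \left(-257 + S\right) \left(-30 + 31 S\right)$ ($I{\left(S \right)} = \left(S - 257\right) \left(S + 2 \cdot 15 \left(-1 + S\right)\right) = \left(-257 + S\right) \left(S + \left(-30 + 30 S\right)\right) = \left(-257 + S\right) \left(-30 + 31 S\right)$)
$M{\left(N,q \right)} = \left(9 + q\right)^{2}$
$I{\left(684 \right)} - M{\left(632,Z \right)} = \left(7710 - 5469948 + 31 \cdot 684^{2}\right) - \left(9 + \frac{251}{2}\right)^{2} = \left(7710 - 5469948 + 31 \cdot 467856\right) - \left(\frac{269}{2}\right)^{2} = \left(7710 - 5469948 + 14503536\right) - \frac{72361}{4} = 9041298 - \frac{72361}{4} = \frac{36092831}{4}$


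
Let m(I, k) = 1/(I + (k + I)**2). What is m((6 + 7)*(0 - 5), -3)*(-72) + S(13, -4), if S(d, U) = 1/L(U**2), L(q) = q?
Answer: 3407/72944 ≈ 0.046707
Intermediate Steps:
S(d, U) = U**(-2) (S(d, U) = 1/(U**2) = U**(-2))
m(I, k) = 1/(I + (I + k)**2)
m((6 + 7)*(0 - 5), -3)*(-72) + S(13, -4) = -72/((6 + 7)*(0 - 5) + ((6 + 7)*(0 - 5) - 3)**2) + (-4)**(-2) = -72/(13*(-5) + (13*(-5) - 3)**2) + 1/16 = -72/(-65 + (-65 - 3)**2) + 1/16 = -72/(-65 + (-68)**2) + 1/16 = -72/(-65 + 4624) + 1/16 = -72/4559 + 1/16 = 3407/72944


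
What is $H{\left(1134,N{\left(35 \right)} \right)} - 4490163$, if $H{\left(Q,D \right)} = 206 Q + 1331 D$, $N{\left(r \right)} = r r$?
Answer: $-2626084$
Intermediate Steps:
$N{\left(r \right)} = r^{2}$
$H{\left(1134,N{\left(35 \right)} \right)} - 4490163 = \left(206 \cdot 1134 + 1331 \cdot 35^{2}\right) - 4490163 = \left(233604 + 1331 \cdot 1225\right) - 4490163 = \left(233604 + 1630475\right) - 4490163 = 1864079 - 4490163 = -2626084$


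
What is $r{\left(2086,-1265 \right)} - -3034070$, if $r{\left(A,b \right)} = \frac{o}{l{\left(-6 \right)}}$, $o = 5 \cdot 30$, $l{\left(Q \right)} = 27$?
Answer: $\frac{27306680}{9} \approx 3.0341 \cdot 10^{6}$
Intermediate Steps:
$o = 150$
$r{\left(A,b \right)} = \frac{50}{9}$ ($r{\left(A,b \right)} = \frac{150}{27} = 150 \cdot \frac{1}{27} = \frac{50}{9}$)
$r{\left(2086,-1265 \right)} - -3034070 = \frac{50}{9} - -3034070 = \frac{50}{9} + 3034070 = \frac{27306680}{9}$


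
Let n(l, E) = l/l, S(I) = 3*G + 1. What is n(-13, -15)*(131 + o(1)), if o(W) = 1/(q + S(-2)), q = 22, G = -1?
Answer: 2621/20 ≈ 131.05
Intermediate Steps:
S(I) = -2 (S(I) = 3*(-1) + 1 = -3 + 1 = -2)
n(l, E) = 1
o(W) = 1/20 (o(W) = 1/(22 - 2) = 1/20)
n(-13, -15)*(131 + o(1)) = 1*(131 + 1/20) = 1*(2621/20) = 2621/20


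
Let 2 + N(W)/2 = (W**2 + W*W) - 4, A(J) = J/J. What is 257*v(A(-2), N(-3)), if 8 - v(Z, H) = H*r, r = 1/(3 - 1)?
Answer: -1028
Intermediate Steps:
r = 1/2 ≈ 0.50000
A(J) = 1
N(W) = -12 + 4*W**2 (N(W) = -4 + 2*((W**2 + W*W) - 4) = -4 + 2*((W**2 + W**2) - 4) = -4 + 2*(2*W**2 - 4) = -4 + 2*(-4 + 2*W**2) = -4 + (-8 + 4*W**2) = -12 + 4*W**2)
v(Z, H) = 8 - H/2
257*v(A(-2), N(-3)) = 257*(8 - (-12 + 4*(-3)**2)/2) = 257*(8 - (-12 + 4*9)/2) = 257*(8 - (-12 + 36)/2) = 257*(8 - 1/2*24) = 257*(8 - 12) = 257*(-4) = -1028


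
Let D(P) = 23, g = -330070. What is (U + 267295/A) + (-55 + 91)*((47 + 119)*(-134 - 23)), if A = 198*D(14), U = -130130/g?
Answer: -10847723732033/11562606 ≈ -9.3817e+5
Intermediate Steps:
U = 1001/2539 (U = -130130/(-330070) = -130130*(-1/330070) = 1001/2539 ≈ 0.39425)
A = 4554 (A = 198*23 = 4554)
(U + 267295/A) + (-55 + 91)*((47 + 119)*(-134 - 23)) = (1001/2539 + 267295/4554) + (-55 + 91)*((47 + 119)*(-134 - 23)) = (1001/2539 + 267295*(1/4554)) + 36*(166*(-157)) = (1001/2539 + 267295/4554) + 36*(-26062) = 683220559/11562606 - 938232 = -10847723732033/11562606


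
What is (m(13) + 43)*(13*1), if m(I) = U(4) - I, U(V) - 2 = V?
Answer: 468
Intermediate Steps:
U(V) = 2 + V
m(I) = 6 - I (m(I) = (2 + 4) - I = 6 - I)
(m(13) + 43)*(13*1) = ((6 - 1*13) + 43)*(13*1) = ((6 - 13) + 43)*13 = (-7 + 43)*13 = 36*13 = 468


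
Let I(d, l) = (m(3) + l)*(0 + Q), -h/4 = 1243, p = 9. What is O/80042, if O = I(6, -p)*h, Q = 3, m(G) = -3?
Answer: 89496/40021 ≈ 2.2362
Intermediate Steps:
h = -4972 (h = -4*1243 = -4972)
I(d, l) = -9 + 3*l (I(d, l) = (-3 + l)*(0 + 3) = (-3 + l)*3 = -9 + 3*l)
O = 178992 (O = (-9 + 3*(-1*9))*(-4972) = (-9 + 3*(-9))*(-4972) = (-9 - 27)*(-4972) = -36*(-4972) = 178992)
O/80042 = 178992/80042 = 178992*(1/80042) = 89496/40021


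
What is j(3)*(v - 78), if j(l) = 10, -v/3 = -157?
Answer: 3930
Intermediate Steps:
v = 471 (v = -3*(-157) = 471)
j(3)*(v - 78) = 10*(471 - 78) = 10*393 = 3930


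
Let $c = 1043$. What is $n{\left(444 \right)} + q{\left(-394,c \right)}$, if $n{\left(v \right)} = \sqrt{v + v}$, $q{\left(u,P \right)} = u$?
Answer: $-394 + 2 \sqrt{222} \approx -364.2$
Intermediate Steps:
$n{\left(v \right)} = \sqrt{2} \sqrt{v}$ ($n{\left(v \right)} = \sqrt{2 v} = \sqrt{2} \sqrt{v}$)
$n{\left(444 \right)} + q{\left(-394,c \right)} = \sqrt{2} \sqrt{444} - 394 = \sqrt{2} \cdot 2 \sqrt{111} - 394 = 2 \sqrt{222} - 394 = -394 + 2 \sqrt{222}$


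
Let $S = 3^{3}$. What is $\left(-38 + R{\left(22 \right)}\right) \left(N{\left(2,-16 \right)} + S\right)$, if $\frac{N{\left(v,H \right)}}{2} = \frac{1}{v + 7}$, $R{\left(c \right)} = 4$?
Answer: $- \frac{8330}{9} \approx -925.56$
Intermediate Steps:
$S = 27$
$N{\left(v,H \right)} = \frac{2}{7 + v}$ ($N{\left(v,H \right)} = \frac{2}{v + 7} = \frac{2}{7 + v}$)
$\left(-38 + R{\left(22 \right)}\right) \left(N{\left(2,-16 \right)} + S\right) = \left(-38 + 4\right) \left(\frac{2}{7 + 2} + 27\right) = - 34 \left(\frac{2}{9} + 27\right) = \left(-34\right) \frac{245}{9} = - \frac{8330}{9}$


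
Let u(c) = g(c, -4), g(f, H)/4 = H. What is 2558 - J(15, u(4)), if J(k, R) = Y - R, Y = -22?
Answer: 2564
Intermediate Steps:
g(f, H) = 4*H
u(c) = -16 (u(c) = 4*(-4) = -16)
J(k, R) = -22 - R
2558 - J(15, u(4)) = 2558 - (-22 - 1*(-16)) = 2558 - (-22 + 16) = 2558 - 1*(-6) = 2558 + 6 = 2564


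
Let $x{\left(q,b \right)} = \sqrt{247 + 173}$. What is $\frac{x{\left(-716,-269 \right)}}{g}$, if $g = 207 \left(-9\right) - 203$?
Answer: $- \frac{\sqrt{105}}{1033} \approx -0.0099196$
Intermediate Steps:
$x{\left(q,b \right)} = 2 \sqrt{105}$ ($x{\left(q,b \right)} = \sqrt{420} = 2 \sqrt{105}$)
$g = -2066$ ($g = -1863 - 203 = -2066$)
$\frac{x{\left(-716,-269 \right)}}{g} = \frac{2 \sqrt{105}}{-2066} = 2 \sqrt{105} \left(- \frac{1}{2066}\right) = - \frac{\sqrt{105}}{1033}$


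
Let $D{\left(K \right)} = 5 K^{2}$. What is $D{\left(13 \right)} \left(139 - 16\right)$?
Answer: $103935$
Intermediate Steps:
$D{\left(13 \right)} \left(139 - 16\right) = 5 \cdot 13^{2} \left(139 - 16\right) = 5 \cdot 169 \cdot 123 = 845 \cdot 123 = 103935$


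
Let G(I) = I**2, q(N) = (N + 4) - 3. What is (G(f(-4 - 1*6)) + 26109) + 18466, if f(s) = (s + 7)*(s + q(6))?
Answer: 44656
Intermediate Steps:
q(N) = 1 + N (q(N) = (4 + N) - 3 = 1 + N)
f(s) = (7 + s)**2 (f(s) = (s + 7)*(s + (1 + 6)) = (7 + s)*(s + 7) = (7 + s)*(7 + s) = (7 + s)**2)
(G(f(-4 - 1*6)) + 26109) + 18466 = ((49 + (-4 - 1*6)**2 + 14*(-4 - 1*6))**2 + 26109) + 18466 = ((49 + (-4 - 6)**2 + 14*(-4 - 6))**2 + 26109) + 18466 = ((49 + (-10)**2 + 14*(-10))**2 + 26109) + 18466 = ((49 + 100 - 140)**2 + 26109) + 18466 = (9**2 + 26109) + 18466 = (81 + 26109) + 18466 = 26190 + 18466 = 44656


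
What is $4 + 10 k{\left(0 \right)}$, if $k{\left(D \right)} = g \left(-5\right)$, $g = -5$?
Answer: $254$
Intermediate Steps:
$k{\left(D \right)} = 25$ ($k{\left(D \right)} = \left(-5\right) \left(-5\right) = 25$)
$4 + 10 k{\left(0 \right)} = 4 + 10 \cdot 25 = 4 + 250 = 254$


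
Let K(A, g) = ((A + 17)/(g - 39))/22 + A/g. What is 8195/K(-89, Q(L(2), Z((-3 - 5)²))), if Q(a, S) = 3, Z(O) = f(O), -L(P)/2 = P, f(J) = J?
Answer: -270435/976 ≈ -277.08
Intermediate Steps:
L(P) = -2*P
Z(O) = O
K(A, g) = A/g + (17 + A)/(22*(-39 + g)) (K(A, g) = ((17 + A)/(-39 + g))*(1/22) + A/g = (17 + A)/(22*(-39 + g)) + A/g = A/g + (17 + A)/(22*(-39 + g)))
8195/K(-89, Q(L(2), Z((-3 - 5)²))) = 8195/(((1/22)*(-858*(-89) + 17*3 + 23*(-89)*3)/(3*(-39 + 3)))) = 8195/(((1/22)*(⅓)*(76362 + 51 - 6141)/(-36))) = 8195/(((1/22)*(⅓)*(-1/36)*70272)) = 8195/(-976/33) = 8195*(-33/976) = -270435/976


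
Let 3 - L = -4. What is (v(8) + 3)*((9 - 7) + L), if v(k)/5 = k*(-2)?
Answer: -693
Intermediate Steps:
L = 7 (L = 3 - 1*(-4) = 3 + 4 = 7)
v(k) = -10*k (v(k) = 5*(k*(-2)) = 5*(-2*k) = -10*k)
(v(8) + 3)*((9 - 7) + L) = (-10*8 + 3)*((9 - 7) + 7) = (-80 + 3)*(2 + 7) = -77*9 = -693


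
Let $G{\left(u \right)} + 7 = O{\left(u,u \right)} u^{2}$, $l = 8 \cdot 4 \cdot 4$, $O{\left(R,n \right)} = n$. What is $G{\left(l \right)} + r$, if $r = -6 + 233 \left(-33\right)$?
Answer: $2089450$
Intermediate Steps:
$r = -7695$ ($r = -6 - 7689 = -7695$)
$l = 128$ ($l = 32 \cdot 4 = 128$)
$G{\left(u \right)} = -7 + u^{3}$ ($G{\left(u \right)} = -7 + u u^{2} = -7 + u^{3}$)
$G{\left(l \right)} + r = \left(-7 + 128^{3}\right) - 7695 = \left(-7 + 2097152\right) - 7695 = 2097145 - 7695 = 2089450$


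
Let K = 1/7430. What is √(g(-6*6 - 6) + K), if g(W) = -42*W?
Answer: √97381451030/7430 ≈ 42.000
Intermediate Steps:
K = 1/7430 ≈ 0.00013459
√(g(-6*6 - 6) + K) = √(-42*(-6*6 - 6) + 1/7430) = √(-42*(-36 - 6) + 1/7430) = √(-42*(-42) + 1/7430) = √(1764 + 1/7430) = √(13106521/7430) = √97381451030/7430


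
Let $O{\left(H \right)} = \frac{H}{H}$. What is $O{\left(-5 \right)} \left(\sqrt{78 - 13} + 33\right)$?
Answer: $33 + \sqrt{65} \approx 41.062$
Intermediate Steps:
$O{\left(H \right)} = 1$
$O{\left(-5 \right)} \left(\sqrt{78 - 13} + 33\right) = 1 \left(\sqrt{78 - 13} + 33\right) = 1 \left(\sqrt{65} + 33\right) = 1 \left(33 + \sqrt{65}\right) = 33 + \sqrt{65}$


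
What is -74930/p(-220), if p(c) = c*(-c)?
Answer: 7493/4840 ≈ 1.5481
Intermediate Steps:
p(c) = -c²
-74930/p(-220) = -74930/((-1*(-220)²)) = -74930/((-1*48400)) = -74930/(-48400) = -74930*(-1/48400) = 7493/4840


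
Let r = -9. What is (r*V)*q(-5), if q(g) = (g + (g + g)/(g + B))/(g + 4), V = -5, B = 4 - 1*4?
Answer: 135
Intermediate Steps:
B = 0 (B = 4 - 4 = 0)
q(g) = (2 + g)/(4 + g) (q(g) = (g + (g + g)/(g + 0))/(g + 4) = (g + (2*g)/g)/(4 + g) = (g + 2)/(4 + g) = (2 + g)/(4 + g))
(r*V)*q(-5) = (-9*(-5))*((2 - 5)/(4 - 5)) = 45*(-3/(-1)) = 45*(-1*(-3)) = 45*3 = 135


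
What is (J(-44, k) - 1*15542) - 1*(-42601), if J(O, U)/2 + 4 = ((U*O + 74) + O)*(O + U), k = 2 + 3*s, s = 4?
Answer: 62211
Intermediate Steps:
k = 14 (k = 2 + 3*4 = 2 + 12 = 14)
J(O, U) = -8 + 2*(O + U)*(74 + O + O*U) (J(O, U) = -8 + 2*(((U*O + 74) + O)*(O + U)) = -8 + 2*(((O*U + 74) + O)*(O + U)) = -8 + 2*(((74 + O*U) + O)*(O + U)) = -8 + 2*((74 + O + O*U)*(O + U)) = -8 + 2*((O + U)*(74 + O + O*U)) = -8 + 2*(O + U)*(74 + O + O*U))
(J(-44, k) - 1*15542) - 1*(-42601) = ((-8 + 2*(-44)² + 148*(-44) + 148*14 + 2*(-44)*14 + 2*(-44)*14² + 2*14*(-44)²) - 1*15542) - 1*(-42601) = ((-8 + 2*1936 - 6512 + 2072 - 1232 + 2*(-44)*196 + 2*14*1936) - 15542) + 42601 = ((-8 + 3872 - 6512 + 2072 - 1232 - 17248 + 54208) - 15542) + 42601 = (35152 - 15542) + 42601 = 19610 + 42601 = 62211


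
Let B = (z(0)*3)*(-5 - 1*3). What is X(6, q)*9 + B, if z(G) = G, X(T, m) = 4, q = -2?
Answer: 36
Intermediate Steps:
B = 0 (B = (0*3)*(-5 - 1*3) = 0*(-5 - 3) = 0*(-8) = 0)
X(6, q)*9 + B = 4*9 + 0 = 36 + 0 = 36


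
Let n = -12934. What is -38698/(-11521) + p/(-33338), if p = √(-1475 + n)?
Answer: 38698/11521 - 3*I*√1601/33338 ≈ 3.3589 - 0.0036006*I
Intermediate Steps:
p = 3*I*√1601 (p = √(-1475 - 12934) = √(-14409) = 3*I*√1601 ≈ 120.04*I)
-38698/(-11521) + p/(-33338) = -38698/(-11521) + (3*I*√1601)/(-33338) = -38698*(-1/11521) + (3*I*√1601)*(-1/33338) = 38698/11521 - 3*I*√1601/33338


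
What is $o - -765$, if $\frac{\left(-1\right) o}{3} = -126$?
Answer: $1143$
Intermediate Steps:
$o = 378$ ($o = \left(-3\right) \left(-126\right) = 378$)
$o - -765 = 378 - -765 = 378 + 765 = 1143$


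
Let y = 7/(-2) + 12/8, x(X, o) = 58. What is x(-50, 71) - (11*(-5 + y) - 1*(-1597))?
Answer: -1462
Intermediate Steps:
y = -2 (y = 7*(-½) + 12*(⅛) = -7/2 + 3/2 = -2)
x(-50, 71) - (11*(-5 + y) - 1*(-1597)) = 58 - (11*(-5 - 2) - 1*(-1597)) = 58 - (11*(-7) + 1597) = 58 - (-77 + 1597) = 58 - 1*1520 = 58 - 1520 = -1462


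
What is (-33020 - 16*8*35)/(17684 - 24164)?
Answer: 625/108 ≈ 5.7870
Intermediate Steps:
(-33020 - 16*8*35)/(17684 - 24164) = (-33020 - 128*35)/(-6480) = (-33020 - 4480)*(-1/6480) = -37500*(-1/6480) = 625/108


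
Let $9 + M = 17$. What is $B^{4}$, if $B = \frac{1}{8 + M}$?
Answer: $\frac{1}{65536} \approx 1.5259 \cdot 10^{-5}$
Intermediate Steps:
$M = 8$ ($M = -9 + 17 = 8$)
$B = \frac{1}{16}$ ($B = \frac{1}{8 + 8} = \frac{1}{16} \approx 0.0625$)
$B^{4} = \left(\frac{1}{16}\right)^{4} = \frac{1}{65536}$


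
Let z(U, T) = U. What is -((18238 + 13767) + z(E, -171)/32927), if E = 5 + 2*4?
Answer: -1053828648/32927 ≈ -32005.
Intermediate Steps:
E = 13 (E = 5 + 8 = 13)
-((18238 + 13767) + z(E, -171)/32927) = -((18238 + 13767) + 13/32927) = -(32005 + 13*(1/32927)) = -(32005 + 13/32927) = -1*1053828648/32927 = -1053828648/32927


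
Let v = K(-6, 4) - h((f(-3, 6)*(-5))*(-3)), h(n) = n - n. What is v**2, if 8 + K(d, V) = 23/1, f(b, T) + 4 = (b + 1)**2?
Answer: 225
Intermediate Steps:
f(b, T) = -4 + (1 + b)**2 (f(b, T) = -4 + (b + 1)**2 = -4 + (1 + b)**2)
K(d, V) = 15 (K(d, V) = -8 + 23/1 = -8 + 23*1 = -8 + 23 = 15)
h(n) = 0
v = 15 (v = 15 - 1*0 = 15 + 0 = 15)
v**2 = 15**2 = 225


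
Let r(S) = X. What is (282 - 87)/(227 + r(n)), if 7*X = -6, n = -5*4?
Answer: 1365/1583 ≈ 0.86229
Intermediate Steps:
n = -20
X = -6/7 (X = (⅐)*(-6) = -6/7 ≈ -0.85714)
r(S) = -6/7
(282 - 87)/(227 + r(n)) = (282 - 87)/(227 - 6/7) = 195/(1583/7) = 195*(7/1583) = 1365/1583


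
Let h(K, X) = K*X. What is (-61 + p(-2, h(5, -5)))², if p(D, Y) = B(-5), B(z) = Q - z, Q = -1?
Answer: 3249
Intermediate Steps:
B(z) = -1 - z
p(D, Y) = 4 (p(D, Y) = -1 - 1*(-5) = -1 + 5 = 4)
(-61 + p(-2, h(5, -5)))² = (-61 + 4)² = (-57)² = 3249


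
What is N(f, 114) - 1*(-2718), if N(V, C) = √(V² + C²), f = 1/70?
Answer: 2718 + √63680401/70 ≈ 2832.0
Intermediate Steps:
f = 1/70 ≈ 0.014286
N(V, C) = √(C² + V²)
N(f, 114) - 1*(-2718) = √(114² + (1/70)²) - 1*(-2718) = √(12996 + 1/4900) + 2718 = √(63680401/4900) + 2718 = √63680401/70 + 2718 = 2718 + √63680401/70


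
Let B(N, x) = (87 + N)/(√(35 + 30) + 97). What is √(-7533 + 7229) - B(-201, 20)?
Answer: 5529/4672 - 57*√65/4672 + 4*I*√19 ≈ 1.0851 + 17.436*I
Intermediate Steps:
B(N, x) = (87 + N)/(97 + √65) (B(N, x) = (87 + N)/(√65 + 97) = (87 + N)/(97 + √65))
√(-7533 + 7229) - B(-201, 20) = √(-7533 + 7229) - (8439/9344 - 87*√65/9344 + (97/9344)*(-201) - 1/9344*(-201)*√65) = √(-304) - (8439/9344 - 87*√65/9344 - 19497/9344 + 201*√65/9344) = 4*I*√19 - (-5529/4672 + 57*√65/4672) = 4*I*√19 + (5529/4672 - 57*√65/4672) = 5529/4672 - 57*√65/4672 + 4*I*√19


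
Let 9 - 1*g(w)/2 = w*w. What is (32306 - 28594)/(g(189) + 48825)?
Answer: -3712/22599 ≈ -0.16426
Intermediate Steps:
g(w) = 18 - 2*w² (g(w) = 18 - 2*w*w = 18 - 2*w²)
(32306 - 28594)/(g(189) + 48825) = (32306 - 28594)/((18 - 2*189²) + 48825) = 3712/((18 - 2*35721) + 48825) = 3712/((18 - 71442) + 48825) = 3712/(-71424 + 48825) = 3712/(-22599) = 3712*(-1/22599) = -3712/22599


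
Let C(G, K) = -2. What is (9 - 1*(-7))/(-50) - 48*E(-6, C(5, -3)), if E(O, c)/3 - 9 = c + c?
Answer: -18008/25 ≈ -720.32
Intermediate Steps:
E(O, c) = 27 + 6*c (E(O, c) = 27 + 3*(c + c) = 27 + 3*(2*c) = 27 + 6*c)
(9 - 1*(-7))/(-50) - 48*E(-6, C(5, -3)) = (9 - 1*(-7))/(-50) - 48*(27 + 6*(-2)) = (9 + 7)*(-1/50) - 48*(27 - 12) = 16*(-1/50) - 48*15 = -8/25 - 720 = -18008/25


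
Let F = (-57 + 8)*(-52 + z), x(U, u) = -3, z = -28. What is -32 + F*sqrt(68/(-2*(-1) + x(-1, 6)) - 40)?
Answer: -32 + 23520*I*sqrt(3) ≈ -32.0 + 40738.0*I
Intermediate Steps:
F = 3920 (F = (-57 + 8)*(-52 - 28) = -49*(-80) = 3920)
-32 + F*sqrt(68/(-2*(-1) + x(-1, 6)) - 40) = -32 + 3920*sqrt(68/(-2*(-1) - 3) - 40) = -32 + 3920*sqrt(68/(2 - 3) - 40) = -32 + 3920*sqrt(68/(-1) - 40) = -32 + 3920*sqrt(68*(-1) - 40) = -32 + 3920*sqrt(-68 - 40) = -32 + 3920*sqrt(-108) = -32 + 3920*(6*I*sqrt(3)) = -32 + 23520*I*sqrt(3)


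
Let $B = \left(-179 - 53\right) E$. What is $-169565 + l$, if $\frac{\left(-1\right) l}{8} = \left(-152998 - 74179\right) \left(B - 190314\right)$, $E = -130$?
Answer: $-291066611629$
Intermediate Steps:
$B = 30160$ ($B = \left(-179 - 53\right) \left(-130\right) = \left(-232\right) \left(-130\right) = 30160$)
$l = -291066442064$ ($l = - 8 \left(-152998 - 74179\right) \left(30160 - 190314\right) = - 8 \left(\left(-227177\right) \left(-160154\right)\right) = \left(-8\right) 36383305258 = -291066442064$)
$-169565 + l = -169565 - 291066442064 = -291066611629$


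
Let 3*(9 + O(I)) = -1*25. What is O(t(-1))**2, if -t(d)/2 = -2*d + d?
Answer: 2704/9 ≈ 300.44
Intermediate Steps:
t(d) = 2*d (t(d) = -2*(-2*d + d) = -(-2)*d = 2*d)
O(I) = -52/3 (O(I) = -9 + (-1*25)/3 = -9 + (1/3)*(-25) = -9 - 25/3 = -52/3)
O(t(-1))**2 = (-52/3)**2 = 2704/9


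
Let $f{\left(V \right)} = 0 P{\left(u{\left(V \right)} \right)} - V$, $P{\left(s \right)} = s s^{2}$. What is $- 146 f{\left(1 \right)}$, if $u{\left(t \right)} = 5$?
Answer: $146$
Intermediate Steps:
$P{\left(s \right)} = s^{3}$
$f{\left(V \right)} = - V$ ($f{\left(V \right)} = 0 \cdot 5^{3} - V = 0 \cdot 125 - V = 0 - V = - V$)
$- 146 f{\left(1 \right)} = - 146 \left(\left(-1\right) 1\right) = \left(-146\right) \left(-1\right) = 146$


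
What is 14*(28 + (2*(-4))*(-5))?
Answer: 952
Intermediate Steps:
14*(28 + (2*(-4))*(-5)) = 14*(28 - 8*(-5)) = 14*(28 + 40) = 14*68 = 952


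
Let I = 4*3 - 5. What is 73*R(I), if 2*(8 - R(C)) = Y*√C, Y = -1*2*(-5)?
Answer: 584 - 365*√7 ≈ -381.70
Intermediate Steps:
Y = 10 (Y = -2*(-5) = 10)
I = 7 (I = 12 - 5 = 7)
R(C) = 8 - 5*√C
73*R(I) = 73*(8 - 5*√7) = 584 - 365*√7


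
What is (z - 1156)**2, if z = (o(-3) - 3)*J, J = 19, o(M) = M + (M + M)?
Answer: 1915456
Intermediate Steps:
o(M) = 3*M (o(M) = M + 2*M = 3*M)
z = -228 (z = (3*(-3) - 3)*19 = (-9 - 3)*19 = -12*19 = -228)
(z - 1156)**2 = (-228 - 1156)**2 = (-1384)**2 = 1915456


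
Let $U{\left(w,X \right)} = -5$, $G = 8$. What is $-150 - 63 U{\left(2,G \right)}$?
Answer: $165$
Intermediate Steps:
$-150 - 63 U{\left(2,G \right)} = -150 - -315 = -150 + 315 = 165$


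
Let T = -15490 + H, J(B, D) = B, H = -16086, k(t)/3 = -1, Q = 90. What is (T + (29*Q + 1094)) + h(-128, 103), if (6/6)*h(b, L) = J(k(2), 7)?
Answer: -27875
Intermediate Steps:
k(t) = -3 (k(t) = 3*(-1) = -3)
h(b, L) = -3
T = -31576 (T = -15490 - 16086 = -31576)
(T + (29*Q + 1094)) + h(-128, 103) = (-31576 + (29*90 + 1094)) - 3 = (-31576 + (2610 + 1094)) - 3 = (-31576 + 3704) - 3 = -27872 - 3 = -27875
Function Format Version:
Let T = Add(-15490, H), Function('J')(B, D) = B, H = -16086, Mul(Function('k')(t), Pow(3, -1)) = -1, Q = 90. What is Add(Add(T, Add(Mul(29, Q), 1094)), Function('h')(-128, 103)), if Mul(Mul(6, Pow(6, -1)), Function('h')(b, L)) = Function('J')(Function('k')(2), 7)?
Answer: -27875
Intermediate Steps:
Function('k')(t) = -3 (Function('k')(t) = Mul(3, -1) = -3)
Function('h')(b, L) = -3
T = -31576 (T = Add(-15490, -16086) = -31576)
Add(Add(T, Add(Mul(29, Q), 1094)), Function('h')(-128, 103)) = Add(Add(-31576, Add(Mul(29, 90), 1094)), -3) = Add(Add(-31576, Add(2610, 1094)), -3) = Add(Add(-31576, 3704), -3) = Add(-27872, -3) = -27875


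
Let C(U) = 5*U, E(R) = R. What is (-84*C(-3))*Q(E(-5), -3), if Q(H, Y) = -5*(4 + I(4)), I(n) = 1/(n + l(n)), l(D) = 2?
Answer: -26250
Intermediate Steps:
I(n) = 1/(2 + n) (I(n) = 1/(n + 2) = 1/(2 + n))
Q(H, Y) = -125/6 (Q(H, Y) = -5*(4 + 1/(2 + 4)) = -5*(4 + 1/6) = -5*(4 + ⅙) = -5*25/6 = -125/6)
(-84*C(-3))*Q(E(-5), -3) = -84*5*(-3)*(-125/6) = -84*(-15)*(-125/6) = -14*(-90)*(-125/6) = 1260*(-125/6) = -26250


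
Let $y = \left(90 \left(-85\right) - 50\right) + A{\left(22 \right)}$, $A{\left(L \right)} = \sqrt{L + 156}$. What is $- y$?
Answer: $7700 - \sqrt{178} \approx 7686.7$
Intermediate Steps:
$A{\left(L \right)} = \sqrt{156 + L}$
$y = -7700 + \sqrt{178}$ ($y = \left(90 \left(-85\right) - 50\right) + \sqrt{156 + 22} = \left(-7650 - 50\right) + \sqrt{178} = -7700 + \sqrt{178} \approx -7686.7$)
$- y = - (-7700 + \sqrt{178}) = 7700 - \sqrt{178}$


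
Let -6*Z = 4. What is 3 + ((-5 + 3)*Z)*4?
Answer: 25/3 ≈ 8.3333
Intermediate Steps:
Z = -2/3 (Z = -1/6*4 = -2/3 ≈ -0.66667)
3 + ((-5 + 3)*Z)*4 = 3 + ((-5 + 3)*(-2/3))*4 = 3 - 2*(-2/3)*4 = 3 + (4/3)*4 = 3 + 16/3 = 25/3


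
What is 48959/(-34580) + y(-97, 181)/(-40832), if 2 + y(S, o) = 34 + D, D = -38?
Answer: -249860801/176496320 ≈ -1.4157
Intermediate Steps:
y(S, o) = -6 (y(S, o) = -2 + (34 - 38) = -2 - 4 = -6)
48959/(-34580) + y(-97, 181)/(-40832) = 48959/(-34580) - 6/(-40832) = 48959*(-1/34580) - 6*(-1/40832) = -48959/34580 + 3/20416 = -249860801/176496320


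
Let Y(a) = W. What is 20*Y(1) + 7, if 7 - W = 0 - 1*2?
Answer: 187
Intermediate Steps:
W = 9 (W = 7 - (0 - 1*2) = 7 - (0 - 2) = 7 - 1*(-2) = 7 + 2 = 9)
Y(a) = 9
20*Y(1) + 7 = 20*9 + 7 = 180 + 7 = 187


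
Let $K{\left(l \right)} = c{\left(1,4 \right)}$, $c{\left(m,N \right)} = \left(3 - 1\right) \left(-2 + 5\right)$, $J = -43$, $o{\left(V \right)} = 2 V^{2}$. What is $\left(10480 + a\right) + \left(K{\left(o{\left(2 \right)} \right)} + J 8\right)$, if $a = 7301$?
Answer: $17443$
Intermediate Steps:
$c{\left(m,N \right)} = 6$ ($c{\left(m,N \right)} = 2 \cdot 3 = 6$)
$K{\left(l \right)} = 6$
$\left(10480 + a\right) + \left(K{\left(o{\left(2 \right)} \right)} + J 8\right) = \left(10480 + 7301\right) + \left(6 - 344\right) = 17781 + \left(6 - 344\right) = 17781 - 338 = 17443$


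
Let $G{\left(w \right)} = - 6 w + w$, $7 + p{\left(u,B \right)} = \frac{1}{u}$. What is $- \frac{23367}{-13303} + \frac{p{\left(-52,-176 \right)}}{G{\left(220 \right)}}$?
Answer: $\frac{268289599}{152186320} \approx 1.7629$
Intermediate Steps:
$p{\left(u,B \right)} = -7 + \frac{1}{u}$
$G{\left(w \right)} = - 5 w$
$- \frac{23367}{-13303} + \frac{p{\left(-52,-176 \right)}}{G{\left(220 \right)}} = - \frac{23367}{-13303} + \frac{-7 + \frac{1}{-52}}{\left(-5\right) 220} = \left(-23367\right) \left(- \frac{1}{13303}\right) + \frac{-7 - \frac{1}{52}}{-1100} = \frac{23367}{13303} - - \frac{73}{11440} = \frac{23367}{13303} + \frac{73}{11440} = \frac{268289599}{152186320}$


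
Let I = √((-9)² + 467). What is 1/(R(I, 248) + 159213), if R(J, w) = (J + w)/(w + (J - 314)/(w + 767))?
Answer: 2515779293275861/400547287519511762993 - 127462685*√137/400547287519511762993 ≈ 6.2809e-6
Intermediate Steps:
I = 2*√137 (I = √(81 + 467) = √548 = 2*√137 ≈ 23.409)
R(J, w) = (J + w)/(w + (-314 + J)/(767 + w))
1/(R(I, 248) + 159213) = 1/((248² + 767*(2*√137) + 767*248 + (2*√137)*248)/(-314 + 2*√137 + 248² + 767*248) + 159213) = 1/((61504 + 1534*√137 + 190216 + 496*√137)/(-314 + 2*√137 + 61504 + 190216) + 159213) = 1/((251720 + 2030*√137)/(251406 + 2*√137) + 159213) = 1/(159213 + (251720 + 2030*√137)/(251406 + 2*√137))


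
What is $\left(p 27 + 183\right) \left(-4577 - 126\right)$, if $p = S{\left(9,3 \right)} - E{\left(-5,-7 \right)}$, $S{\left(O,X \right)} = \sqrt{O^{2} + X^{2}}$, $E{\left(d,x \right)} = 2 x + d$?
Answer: $-3273288 - 380943 \sqrt{10} \approx -4.4779 \cdot 10^{6}$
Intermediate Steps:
$E{\left(d,x \right)} = d + 2 x$
$p = 19 + 3 \sqrt{10}$ ($p = \sqrt{9^{2} + 3^{2}} - \left(-5 + 2 \left(-7\right)\right) = \sqrt{81 + 9} - \left(-5 - 14\right) = \sqrt{90} - -19 = 3 \sqrt{10} + 19 = 19 + 3 \sqrt{10} \approx 28.487$)
$\left(p 27 + 183\right) \left(-4577 - 126\right) = \left(\left(19 + 3 \sqrt{10}\right) 27 + 183\right) \left(-4577 - 126\right) = \left(\left(513 + 81 \sqrt{10}\right) + 183\right) \left(-4703\right) = \left(696 + 81 \sqrt{10}\right) \left(-4703\right) = -3273288 - 380943 \sqrt{10}$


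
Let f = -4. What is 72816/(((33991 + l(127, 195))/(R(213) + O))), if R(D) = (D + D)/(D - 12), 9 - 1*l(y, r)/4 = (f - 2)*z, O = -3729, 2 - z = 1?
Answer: -18182228016/2281417 ≈ -7969.7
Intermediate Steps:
z = 1 (z = 2 - 1*1 = 2 - 1 = 1)
l(y, r) = 60 (l(y, r) = 36 - 4*(-4 - 2) = 36 - (-24) = 36 - 4*(-6) = 36 + 24 = 60)
R(D) = 2*D/(-12 + D) (R(D) = (2*D)/(-12 + D) = 2*D/(-12 + D))
72816/(((33991 + l(127, 195))/(R(213) + O))) = 72816/(((33991 + 60)/(2*213/(-12 + 213) - 3729))) = 72816/((34051/(2*213/201 - 3729))) = 72816/((34051/(2*213*(1/201) - 3729))) = 72816/((34051/(142/67 - 3729))) = 72816/((34051/(-249701/67))) = 72816/((34051*(-67/249701))) = 72816/(-2281417/249701) = 72816*(-249701/2281417) = -18182228016/2281417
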